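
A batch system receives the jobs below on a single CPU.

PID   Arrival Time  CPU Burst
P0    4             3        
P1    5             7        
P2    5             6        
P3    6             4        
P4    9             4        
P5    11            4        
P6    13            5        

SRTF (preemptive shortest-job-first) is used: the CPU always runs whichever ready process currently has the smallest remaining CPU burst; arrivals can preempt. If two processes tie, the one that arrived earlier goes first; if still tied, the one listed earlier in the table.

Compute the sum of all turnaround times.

90

Gantt: | idle 0-4 | P0 4-7 | P3 7-11 | P4 11-15 | P5 15-19 | P6 19-24 | P2 24-30 | P1 30-37 |
Completion: P0=7  P1=37  P2=30  P3=11  P4=15  P5=19  P6=24
Turnaround (C−A): P0=3  P1=32  P2=25  P3=5  P4=6  P5=8  P6=11
Turnaround = completion − arrival: P0=3, P1=32, P2=25, P3=5, P4=6, P5=8, P6=11
Total turnaround = 3 + 32 + 25 + 5 + 6 + 8 + 11 = 90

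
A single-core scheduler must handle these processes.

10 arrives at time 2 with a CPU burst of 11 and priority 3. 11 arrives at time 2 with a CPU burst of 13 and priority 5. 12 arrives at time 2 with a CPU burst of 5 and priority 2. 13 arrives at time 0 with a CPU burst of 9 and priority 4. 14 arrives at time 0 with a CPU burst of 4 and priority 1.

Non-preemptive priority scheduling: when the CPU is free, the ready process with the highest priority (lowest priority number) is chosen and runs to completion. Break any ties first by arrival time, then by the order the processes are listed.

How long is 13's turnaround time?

Timeline: | 14 0-4 | 12 4-9 | 10 9-20 | 13 20-29 | 11 29-42 |
Completion: 10=20  11=42  12=9  13=29  14=4
Turnaround (C−A): 10=18  11=40  12=7  13=29  14=4
Turnaround(13) = completion − arrival = 29 − 0 = 29

29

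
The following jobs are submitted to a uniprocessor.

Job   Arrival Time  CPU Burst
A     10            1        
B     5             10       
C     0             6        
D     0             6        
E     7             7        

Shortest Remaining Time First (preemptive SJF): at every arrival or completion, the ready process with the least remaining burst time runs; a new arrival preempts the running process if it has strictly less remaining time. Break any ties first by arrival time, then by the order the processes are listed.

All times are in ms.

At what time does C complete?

6

Gantt: | C 0-6 | D 6-10 | A 10-11 | D 11-13 | E 13-20 | B 20-30 |
Completion: A=11  B=30  C=6  D=13  E=20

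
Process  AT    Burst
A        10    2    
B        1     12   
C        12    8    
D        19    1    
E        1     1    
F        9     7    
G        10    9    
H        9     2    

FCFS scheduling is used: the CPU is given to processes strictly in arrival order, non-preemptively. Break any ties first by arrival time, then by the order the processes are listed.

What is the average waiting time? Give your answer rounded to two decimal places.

12.75

Gantt: | idle 0-1 | B 1-13 | E 13-14 | F 14-21 | H 21-23 | A 23-25 | G 25-34 | C 34-42 | D 42-43 |
Completion: A=25  B=13  C=42  D=43  E=14  F=21  G=34  H=23
Waiting times: A=13, B=0, C=22, D=23, E=12, F=5, G=15, H=12
Average waiting = (13+0+22+23+12+5+15+12) / 8 = 102/8 = 12.75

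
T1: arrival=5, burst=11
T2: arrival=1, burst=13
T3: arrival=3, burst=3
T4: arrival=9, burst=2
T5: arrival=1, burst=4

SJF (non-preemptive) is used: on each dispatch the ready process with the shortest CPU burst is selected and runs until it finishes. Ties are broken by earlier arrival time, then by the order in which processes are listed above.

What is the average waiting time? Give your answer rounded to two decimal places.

7.00

Timeline: | idle 0-1 | T5 1-5 | T3 5-8 | T1 8-19 | T4 19-21 | T2 21-34 |
Completion: T1=19  T2=34  T3=8  T4=21  T5=5
Turnaround (C−A): T1=14  T2=33  T3=5  T4=12  T5=4
Waiting times: T1=3, T2=20, T3=2, T4=10, T5=0
Average waiting = (3+20+2+10+0) / 5 = 35/5 = 7.00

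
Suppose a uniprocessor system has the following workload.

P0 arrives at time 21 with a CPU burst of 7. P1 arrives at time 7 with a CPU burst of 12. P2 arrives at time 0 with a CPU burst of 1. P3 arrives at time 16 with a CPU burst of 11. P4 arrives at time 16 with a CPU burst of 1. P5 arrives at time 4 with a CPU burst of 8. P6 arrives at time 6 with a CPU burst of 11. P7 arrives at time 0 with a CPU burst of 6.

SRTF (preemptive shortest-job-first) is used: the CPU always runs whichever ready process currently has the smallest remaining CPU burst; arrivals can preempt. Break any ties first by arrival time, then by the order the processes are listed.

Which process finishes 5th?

Schedule: | P2 0-1 | P7 1-7 | P5 7-15 | P6 15-16 | P4 16-17 | P6 17-27 | P0 27-34 | P3 34-45 | P1 45-57 |
Completion: P0=34  P1=57  P2=1  P3=45  P4=17  P5=15  P6=27  P7=7
Turnaround (C−A): P0=13  P1=50  P2=1  P3=29  P4=1  P5=11  P6=21  P7=7
Finish order: P2 → P7 → P5 → P4 → P6 → P0 → P3 → P1

P6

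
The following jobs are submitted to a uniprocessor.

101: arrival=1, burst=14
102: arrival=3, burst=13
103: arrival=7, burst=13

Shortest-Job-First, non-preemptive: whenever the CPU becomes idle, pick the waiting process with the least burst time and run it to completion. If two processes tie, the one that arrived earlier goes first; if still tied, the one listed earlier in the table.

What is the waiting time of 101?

0

Timeline: | idle 0-1 | 101 1-15 | 102 15-28 | 103 28-41 |
Completion: 101=15  102=28  103=41
Waiting(101) = turnaround − burst = 14 − 14 = 0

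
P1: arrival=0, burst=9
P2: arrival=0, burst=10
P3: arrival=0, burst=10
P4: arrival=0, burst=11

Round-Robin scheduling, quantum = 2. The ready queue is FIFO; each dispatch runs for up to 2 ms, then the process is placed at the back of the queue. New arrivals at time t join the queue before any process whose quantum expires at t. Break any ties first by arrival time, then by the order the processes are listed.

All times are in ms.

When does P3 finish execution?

37

Timeline: | P1 0-2 | P2 2-4 | P3 4-6 | P4 6-8 | P1 8-10 | P2 10-12 | P3 12-14 | P4 14-16 | P1 16-18 | P2 18-20 | P3 20-22 | P4 22-24 | P1 24-26 | P2 26-28 | P3 28-30 | P4 30-32 | P1 32-33 | P2 33-35 | P3 35-37 | P4 37-40 |
Completion: P1=33  P2=35  P3=37  P4=40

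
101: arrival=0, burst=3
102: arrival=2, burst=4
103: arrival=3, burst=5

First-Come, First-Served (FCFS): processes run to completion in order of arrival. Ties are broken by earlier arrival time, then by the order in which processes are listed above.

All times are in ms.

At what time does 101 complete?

Schedule: | 101 0-3 | 102 3-7 | 103 7-12 |
Completion: 101=3  102=7  103=12
Turnaround (C−A): 101=3  102=5  103=9

3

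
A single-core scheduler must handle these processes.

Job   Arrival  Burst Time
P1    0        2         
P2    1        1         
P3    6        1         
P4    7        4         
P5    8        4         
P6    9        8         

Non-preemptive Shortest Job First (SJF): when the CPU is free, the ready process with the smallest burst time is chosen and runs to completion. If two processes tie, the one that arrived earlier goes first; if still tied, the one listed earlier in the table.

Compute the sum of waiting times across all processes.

10

Gantt: | P1 0-2 | P2 2-3 | idle 3-6 | P3 6-7 | P4 7-11 | P5 11-15 | P6 15-23 |
Completion: P1=2  P2=3  P3=7  P4=11  P5=15  P6=23
Waiting = turnaround − burst: P1=0, P2=1, P3=0, P4=0, P5=3, P6=6
Total waiting = 0 + 1 + 0 + 0 + 3 + 6 = 10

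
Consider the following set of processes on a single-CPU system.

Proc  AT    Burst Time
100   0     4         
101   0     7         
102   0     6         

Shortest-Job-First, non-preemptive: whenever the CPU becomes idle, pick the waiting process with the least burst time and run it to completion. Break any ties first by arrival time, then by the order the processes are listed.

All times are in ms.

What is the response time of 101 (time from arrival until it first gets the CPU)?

10

Schedule: | 100 0-4 | 102 4-10 | 101 10-17 |
Completion: 100=4  101=17  102=10
Response(101) = first start − arrival = 10 − 0 = 10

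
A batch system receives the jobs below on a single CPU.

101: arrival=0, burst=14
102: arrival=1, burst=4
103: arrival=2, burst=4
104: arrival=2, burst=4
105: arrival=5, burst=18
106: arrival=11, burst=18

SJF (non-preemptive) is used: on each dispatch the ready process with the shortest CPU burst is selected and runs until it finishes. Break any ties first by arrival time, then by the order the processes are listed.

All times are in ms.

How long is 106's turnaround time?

51

Timeline: | 101 0-14 | 102 14-18 | 103 18-22 | 104 22-26 | 105 26-44 | 106 44-62 |
Completion: 101=14  102=18  103=22  104=26  105=44  106=62
Turnaround(106) = completion − arrival = 62 − 11 = 51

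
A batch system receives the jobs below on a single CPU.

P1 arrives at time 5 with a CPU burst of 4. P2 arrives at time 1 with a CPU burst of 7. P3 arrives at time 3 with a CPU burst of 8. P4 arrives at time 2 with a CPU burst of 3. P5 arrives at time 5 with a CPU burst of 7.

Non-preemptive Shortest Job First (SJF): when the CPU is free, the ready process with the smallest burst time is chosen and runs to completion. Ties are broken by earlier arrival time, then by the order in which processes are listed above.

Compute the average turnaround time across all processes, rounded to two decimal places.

14.00

Timeline: | idle 0-1 | P2 1-8 | P4 8-11 | P1 11-15 | P5 15-22 | P3 22-30 |
Completion: P1=15  P2=8  P3=30  P4=11  P5=22
Turnaround times: P1=10, P2=7, P3=27, P4=9, P5=17
Average turnaround = (10+7+27+9+17) / 5 = 70/5 = 14.00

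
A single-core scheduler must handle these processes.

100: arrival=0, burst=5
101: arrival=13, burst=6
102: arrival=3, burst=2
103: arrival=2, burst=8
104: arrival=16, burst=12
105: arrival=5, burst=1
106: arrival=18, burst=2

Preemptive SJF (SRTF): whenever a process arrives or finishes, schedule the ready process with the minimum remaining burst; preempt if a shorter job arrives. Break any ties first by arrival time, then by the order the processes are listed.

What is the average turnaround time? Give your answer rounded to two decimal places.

8.29

Timeline: | 100 0-5 | 105 5-6 | 102 6-8 | 103 8-16 | 101 16-18 | 106 18-20 | 101 20-24 | 104 24-36 |
Completion: 100=5  101=24  102=8  103=16  104=36  105=6  106=20
Turnaround times: 100=5, 101=11, 102=5, 103=14, 104=20, 105=1, 106=2
Average turnaround = (5+11+5+14+20+1+2) / 7 = 58/7 = 8.29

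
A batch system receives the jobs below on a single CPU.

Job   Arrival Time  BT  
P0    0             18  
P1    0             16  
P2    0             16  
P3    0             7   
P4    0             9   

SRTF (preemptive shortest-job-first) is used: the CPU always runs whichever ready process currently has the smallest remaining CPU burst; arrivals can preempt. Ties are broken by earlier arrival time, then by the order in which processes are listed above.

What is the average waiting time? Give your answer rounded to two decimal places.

Schedule: | P3 0-7 | P4 7-16 | P1 16-32 | P2 32-48 | P0 48-66 |
Completion: P0=66  P1=32  P2=48  P3=7  P4=16
Turnaround (C−A): P0=66  P1=32  P2=48  P3=7  P4=16
Waiting times: P0=48, P1=16, P2=32, P3=0, P4=7
Average waiting = (48+16+32+0+7) / 5 = 103/5 = 20.60

20.60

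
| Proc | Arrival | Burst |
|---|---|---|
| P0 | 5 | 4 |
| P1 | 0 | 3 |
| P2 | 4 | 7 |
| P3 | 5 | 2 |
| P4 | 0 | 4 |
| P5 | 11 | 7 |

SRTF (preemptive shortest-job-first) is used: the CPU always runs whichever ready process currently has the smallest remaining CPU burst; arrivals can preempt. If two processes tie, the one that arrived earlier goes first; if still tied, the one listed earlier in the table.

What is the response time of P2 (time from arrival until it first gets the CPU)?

Schedule: | P1 0-3 | P4 3-7 | P3 7-9 | P0 9-13 | P2 13-20 | P5 20-27 |
Completion: P0=13  P1=3  P2=20  P3=9  P4=7  P5=27
Turnaround (C−A): P0=8  P1=3  P2=16  P3=4  P4=7  P5=16
Response(P2) = first start − arrival = 13 − 4 = 9

9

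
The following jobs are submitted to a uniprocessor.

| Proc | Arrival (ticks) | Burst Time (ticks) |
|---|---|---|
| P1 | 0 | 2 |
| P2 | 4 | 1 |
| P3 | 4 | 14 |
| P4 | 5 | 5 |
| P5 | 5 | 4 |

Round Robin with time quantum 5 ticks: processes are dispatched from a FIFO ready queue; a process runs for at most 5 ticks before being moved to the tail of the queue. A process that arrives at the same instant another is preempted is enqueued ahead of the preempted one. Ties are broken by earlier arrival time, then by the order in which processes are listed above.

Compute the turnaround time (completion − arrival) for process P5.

14

Schedule: | P1 0-2 | idle 2-4 | P2 4-5 | P3 5-10 | P4 10-15 | P5 15-19 | P3 19-28 |
Completion: P1=2  P2=5  P3=28  P4=15  P5=19
Turnaround(P5) = completion − arrival = 19 − 5 = 14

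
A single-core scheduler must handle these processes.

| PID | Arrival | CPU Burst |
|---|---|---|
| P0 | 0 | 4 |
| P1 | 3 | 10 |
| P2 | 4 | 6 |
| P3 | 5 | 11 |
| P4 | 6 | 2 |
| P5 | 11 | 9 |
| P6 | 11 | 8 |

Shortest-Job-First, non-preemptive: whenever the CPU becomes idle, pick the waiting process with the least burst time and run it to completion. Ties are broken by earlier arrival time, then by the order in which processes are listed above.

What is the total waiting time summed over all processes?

74

Schedule: | P0 0-4 | P2 4-10 | P4 10-12 | P6 12-20 | P5 20-29 | P1 29-39 | P3 39-50 |
Completion: P0=4  P1=39  P2=10  P3=50  P4=12  P5=29  P6=20
Turnaround (C−A): P0=4  P1=36  P2=6  P3=45  P4=6  P5=18  P6=9
Waiting = turnaround − burst: P0=0, P1=26, P2=0, P3=34, P4=4, P5=9, P6=1
Total waiting = 0 + 26 + 0 + 34 + 4 + 9 + 1 = 74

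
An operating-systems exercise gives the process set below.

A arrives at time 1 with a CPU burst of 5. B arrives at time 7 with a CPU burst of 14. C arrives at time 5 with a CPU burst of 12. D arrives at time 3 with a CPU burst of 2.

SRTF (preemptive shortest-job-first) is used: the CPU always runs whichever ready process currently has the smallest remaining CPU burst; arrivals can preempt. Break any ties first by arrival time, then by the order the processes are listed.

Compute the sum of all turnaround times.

Schedule: | idle 0-1 | A 1-3 | D 3-5 | A 5-8 | C 8-20 | B 20-34 |
Completion: A=8  B=34  C=20  D=5
Turnaround (C−A): A=7  B=27  C=15  D=2
Turnaround = completion − arrival: A=7, B=27, C=15, D=2
Total turnaround = 7 + 27 + 15 + 2 = 51

51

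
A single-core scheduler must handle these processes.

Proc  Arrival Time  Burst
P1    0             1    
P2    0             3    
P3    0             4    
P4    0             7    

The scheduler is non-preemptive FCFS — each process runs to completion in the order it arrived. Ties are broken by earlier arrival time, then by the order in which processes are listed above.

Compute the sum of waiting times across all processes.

Gantt: | P1 0-1 | P2 1-4 | P3 4-8 | P4 8-15 |
Completion: P1=1  P2=4  P3=8  P4=15
Waiting = turnaround − burst: P1=0, P2=1, P3=4, P4=8
Total waiting = 0 + 1 + 4 + 8 = 13

13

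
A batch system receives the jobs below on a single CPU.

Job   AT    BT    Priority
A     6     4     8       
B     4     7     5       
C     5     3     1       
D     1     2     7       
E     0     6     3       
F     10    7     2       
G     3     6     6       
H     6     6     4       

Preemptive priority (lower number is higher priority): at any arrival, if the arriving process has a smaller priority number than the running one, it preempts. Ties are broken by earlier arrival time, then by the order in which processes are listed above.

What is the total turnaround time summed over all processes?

163

Schedule: | E 0-5 | C 5-8 | E 8-9 | H 9-10 | F 10-17 | H 17-22 | B 22-29 | G 29-35 | D 35-37 | A 37-41 |
Completion: A=41  B=29  C=8  D=37  E=9  F=17  G=35  H=22
Turnaround = completion − arrival: A=35, B=25, C=3, D=36, E=9, F=7, G=32, H=16
Total turnaround = 35 + 25 + 3 + 36 + 9 + 7 + 32 + 16 = 163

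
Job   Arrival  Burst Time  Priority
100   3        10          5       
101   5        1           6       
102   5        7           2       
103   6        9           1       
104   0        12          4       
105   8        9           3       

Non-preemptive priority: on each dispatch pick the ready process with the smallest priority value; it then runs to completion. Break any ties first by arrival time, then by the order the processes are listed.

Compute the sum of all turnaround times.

166

Timeline: | 104 0-12 | 103 12-21 | 102 21-28 | 105 28-37 | 100 37-47 | 101 47-48 |
Completion: 100=47  101=48  102=28  103=21  104=12  105=37
Turnaround (C−A): 100=44  101=43  102=23  103=15  104=12  105=29
Turnaround = completion − arrival: 100=44, 101=43, 102=23, 103=15, 104=12, 105=29
Total turnaround = 44 + 43 + 23 + 15 + 12 + 29 = 166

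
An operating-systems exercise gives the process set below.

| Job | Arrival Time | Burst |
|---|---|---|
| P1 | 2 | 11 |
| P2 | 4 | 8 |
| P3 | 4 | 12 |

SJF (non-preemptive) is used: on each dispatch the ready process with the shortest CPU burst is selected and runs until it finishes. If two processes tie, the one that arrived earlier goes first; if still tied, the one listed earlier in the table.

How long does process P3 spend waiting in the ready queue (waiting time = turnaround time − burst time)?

Schedule: | idle 0-2 | P1 2-13 | P2 13-21 | P3 21-33 |
Completion: P1=13  P2=21  P3=33
Turnaround (C−A): P1=11  P2=17  P3=29
Waiting(P3) = turnaround − burst = 29 − 12 = 17

17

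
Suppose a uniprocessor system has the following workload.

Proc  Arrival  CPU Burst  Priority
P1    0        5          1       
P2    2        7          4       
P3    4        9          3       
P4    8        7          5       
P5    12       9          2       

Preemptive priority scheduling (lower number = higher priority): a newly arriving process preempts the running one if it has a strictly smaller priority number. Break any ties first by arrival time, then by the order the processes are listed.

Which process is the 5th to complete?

Timeline: | P1 0-5 | P3 5-12 | P5 12-21 | P3 21-23 | P2 23-30 | P4 30-37 |
Completion: P1=5  P2=30  P3=23  P4=37  P5=21
Turnaround (C−A): P1=5  P2=28  P3=19  P4=29  P5=9
Finish order: P1 → P5 → P3 → P2 → P4

P4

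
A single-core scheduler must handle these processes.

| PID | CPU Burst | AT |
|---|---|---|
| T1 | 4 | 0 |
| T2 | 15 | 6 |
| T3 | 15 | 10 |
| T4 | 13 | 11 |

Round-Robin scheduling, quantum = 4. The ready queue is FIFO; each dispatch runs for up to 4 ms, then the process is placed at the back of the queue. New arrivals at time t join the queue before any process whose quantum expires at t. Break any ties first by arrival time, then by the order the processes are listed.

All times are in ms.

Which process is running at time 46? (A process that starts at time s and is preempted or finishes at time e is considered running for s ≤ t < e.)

T3

Gantt: | T1 0-4 | idle 4-6 | T2 6-10 | T3 10-14 | T2 14-18 | T4 18-22 | T3 22-26 | T2 26-30 | T4 30-34 | T3 34-38 | T2 38-41 | T4 41-45 | T3 45-48 | T4 48-49 |
Completion: T1=4  T2=41  T3=48  T4=49
Turnaround (C−A): T1=4  T2=35  T3=38  T4=38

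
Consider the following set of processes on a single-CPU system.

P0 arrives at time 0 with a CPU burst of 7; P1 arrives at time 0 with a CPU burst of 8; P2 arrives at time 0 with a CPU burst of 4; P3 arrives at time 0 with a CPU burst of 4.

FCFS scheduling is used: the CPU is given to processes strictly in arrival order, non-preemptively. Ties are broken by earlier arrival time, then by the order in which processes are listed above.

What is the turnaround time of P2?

19

Schedule: | P0 0-7 | P1 7-15 | P2 15-19 | P3 19-23 |
Completion: P0=7  P1=15  P2=19  P3=23
Turnaround (C−A): P0=7  P1=15  P2=19  P3=23
Turnaround(P2) = completion − arrival = 19 − 0 = 19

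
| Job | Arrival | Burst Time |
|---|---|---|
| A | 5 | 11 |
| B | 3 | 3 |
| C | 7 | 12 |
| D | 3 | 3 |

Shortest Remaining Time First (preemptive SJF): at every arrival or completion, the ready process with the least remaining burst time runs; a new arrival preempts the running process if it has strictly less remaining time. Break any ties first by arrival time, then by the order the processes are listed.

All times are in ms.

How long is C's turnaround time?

25

Gantt: | idle 0-3 | B 3-6 | D 6-9 | A 9-20 | C 20-32 |
Completion: A=20  B=6  C=32  D=9
Turnaround(C) = completion − arrival = 32 − 7 = 25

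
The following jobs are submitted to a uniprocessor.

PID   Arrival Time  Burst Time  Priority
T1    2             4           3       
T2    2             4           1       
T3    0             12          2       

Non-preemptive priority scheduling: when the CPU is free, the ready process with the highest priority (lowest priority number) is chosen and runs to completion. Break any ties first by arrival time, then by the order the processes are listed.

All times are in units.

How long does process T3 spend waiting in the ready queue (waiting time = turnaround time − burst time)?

Schedule: | T3 0-12 | T2 12-16 | T1 16-20 |
Completion: T1=20  T2=16  T3=12
Turnaround (C−A): T1=18  T2=14  T3=12
Waiting(T3) = turnaround − burst = 12 − 12 = 0

0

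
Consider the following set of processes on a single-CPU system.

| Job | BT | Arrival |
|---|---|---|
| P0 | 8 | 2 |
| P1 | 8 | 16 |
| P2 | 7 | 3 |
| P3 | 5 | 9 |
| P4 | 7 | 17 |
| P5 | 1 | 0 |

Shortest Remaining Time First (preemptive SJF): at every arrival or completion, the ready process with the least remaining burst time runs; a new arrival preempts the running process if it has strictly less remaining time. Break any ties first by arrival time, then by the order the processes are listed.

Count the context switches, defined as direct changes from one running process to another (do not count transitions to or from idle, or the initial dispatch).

Schedule: | P5 0-1 | idle 1-2 | P0 2-10 | P3 10-15 | P2 15-22 | P4 22-29 | P1 29-37 |
Completion: P0=10  P1=37  P2=22  P3=15  P4=29  P5=1
Turnaround (C−A): P0=8  P1=21  P2=19  P3=6  P4=12  P5=1

4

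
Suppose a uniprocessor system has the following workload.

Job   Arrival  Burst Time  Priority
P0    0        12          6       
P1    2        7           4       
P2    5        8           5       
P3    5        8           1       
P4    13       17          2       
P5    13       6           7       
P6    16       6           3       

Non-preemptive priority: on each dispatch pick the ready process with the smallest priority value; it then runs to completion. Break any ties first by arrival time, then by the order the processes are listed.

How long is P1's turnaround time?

Gantt: | P0 0-12 | P3 12-20 | P4 20-37 | P6 37-43 | P1 43-50 | P2 50-58 | P5 58-64 |
Completion: P0=12  P1=50  P2=58  P3=20  P4=37  P5=64  P6=43
Turnaround (C−A): P0=12  P1=48  P2=53  P3=15  P4=24  P5=51  P6=27
Turnaround(P1) = completion − arrival = 50 − 2 = 48

48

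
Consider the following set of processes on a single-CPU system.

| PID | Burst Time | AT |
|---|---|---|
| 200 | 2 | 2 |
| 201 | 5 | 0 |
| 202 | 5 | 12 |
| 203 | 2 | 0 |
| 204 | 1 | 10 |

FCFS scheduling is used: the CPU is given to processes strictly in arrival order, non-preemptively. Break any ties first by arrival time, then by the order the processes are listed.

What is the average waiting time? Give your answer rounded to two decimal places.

2.00

Schedule: | 201 0-5 | 203 5-7 | 200 7-9 | idle 9-10 | 204 10-11 | idle 11-12 | 202 12-17 |
Completion: 200=9  201=5  202=17  203=7  204=11
Turnaround (C−A): 200=7  201=5  202=5  203=7  204=1
Waiting times: 200=5, 201=0, 202=0, 203=5, 204=0
Average waiting = (5+0+0+5+0) / 5 = 10/5 = 2.00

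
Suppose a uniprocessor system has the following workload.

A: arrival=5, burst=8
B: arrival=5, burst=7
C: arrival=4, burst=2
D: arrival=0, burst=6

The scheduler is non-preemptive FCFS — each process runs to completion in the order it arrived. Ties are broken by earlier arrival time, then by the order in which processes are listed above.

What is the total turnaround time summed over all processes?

39

Schedule: | D 0-6 | C 6-8 | A 8-16 | B 16-23 |
Completion: A=16  B=23  C=8  D=6
Turnaround = completion − arrival: A=11, B=18, C=4, D=6
Total turnaround = 11 + 18 + 4 + 6 = 39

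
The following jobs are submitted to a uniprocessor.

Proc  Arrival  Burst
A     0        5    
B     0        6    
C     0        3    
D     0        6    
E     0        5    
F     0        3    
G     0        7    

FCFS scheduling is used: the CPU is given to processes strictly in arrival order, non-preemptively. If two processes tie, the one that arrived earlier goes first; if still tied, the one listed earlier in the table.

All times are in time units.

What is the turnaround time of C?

14

Gantt: | A 0-5 | B 5-11 | C 11-14 | D 14-20 | E 20-25 | F 25-28 | G 28-35 |
Completion: A=5  B=11  C=14  D=20  E=25  F=28  G=35
Turnaround (C−A): A=5  B=11  C=14  D=20  E=25  F=28  G=35
Turnaround(C) = completion − arrival = 14 − 0 = 14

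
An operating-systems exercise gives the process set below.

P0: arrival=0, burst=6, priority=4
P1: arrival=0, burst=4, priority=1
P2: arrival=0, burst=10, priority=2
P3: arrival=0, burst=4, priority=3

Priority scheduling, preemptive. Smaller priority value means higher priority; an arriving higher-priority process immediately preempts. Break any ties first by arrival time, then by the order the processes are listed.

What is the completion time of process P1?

4

Gantt: | P1 0-4 | P2 4-14 | P3 14-18 | P0 18-24 |
Completion: P0=24  P1=4  P2=14  P3=18
Turnaround (C−A): P0=24  P1=4  P2=14  P3=18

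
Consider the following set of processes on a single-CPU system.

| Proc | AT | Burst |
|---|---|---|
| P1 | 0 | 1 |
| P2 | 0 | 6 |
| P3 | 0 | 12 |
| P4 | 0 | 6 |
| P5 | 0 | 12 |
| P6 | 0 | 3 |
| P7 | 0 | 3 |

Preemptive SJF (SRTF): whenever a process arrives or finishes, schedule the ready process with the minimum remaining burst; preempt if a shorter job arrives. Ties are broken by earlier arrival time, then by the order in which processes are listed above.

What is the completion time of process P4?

19

Timeline: | P1 0-1 | P6 1-4 | P7 4-7 | P2 7-13 | P4 13-19 | P3 19-31 | P5 31-43 |
Completion: P1=1  P2=13  P3=31  P4=19  P5=43  P6=4  P7=7
Turnaround (C−A): P1=1  P2=13  P3=31  P4=19  P5=43  P6=4  P7=7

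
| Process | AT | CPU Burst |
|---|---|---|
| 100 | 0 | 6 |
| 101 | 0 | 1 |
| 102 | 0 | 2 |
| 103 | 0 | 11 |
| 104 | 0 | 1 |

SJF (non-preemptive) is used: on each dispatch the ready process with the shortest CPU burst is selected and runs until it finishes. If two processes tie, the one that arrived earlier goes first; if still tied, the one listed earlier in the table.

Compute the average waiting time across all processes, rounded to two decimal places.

3.40

Gantt: | 101 0-1 | 104 1-2 | 102 2-4 | 100 4-10 | 103 10-21 |
Completion: 100=10  101=1  102=4  103=21  104=2
Turnaround (C−A): 100=10  101=1  102=4  103=21  104=2
Waiting times: 100=4, 101=0, 102=2, 103=10, 104=1
Average waiting = (4+0+2+10+1) / 5 = 17/5 = 3.40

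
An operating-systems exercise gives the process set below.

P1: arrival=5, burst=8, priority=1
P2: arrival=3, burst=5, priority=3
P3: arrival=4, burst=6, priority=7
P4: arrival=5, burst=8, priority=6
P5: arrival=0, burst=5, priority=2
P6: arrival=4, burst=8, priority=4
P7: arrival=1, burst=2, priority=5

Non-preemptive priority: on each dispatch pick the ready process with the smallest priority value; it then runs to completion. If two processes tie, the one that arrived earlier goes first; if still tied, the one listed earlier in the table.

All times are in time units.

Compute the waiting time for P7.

25

Timeline: | P5 0-5 | P1 5-13 | P2 13-18 | P6 18-26 | P7 26-28 | P4 28-36 | P3 36-42 |
Completion: P1=13  P2=18  P3=42  P4=36  P5=5  P6=26  P7=28
Turnaround (C−A): P1=8  P2=15  P3=38  P4=31  P5=5  P6=22  P7=27
Waiting(P7) = turnaround − burst = 27 − 2 = 25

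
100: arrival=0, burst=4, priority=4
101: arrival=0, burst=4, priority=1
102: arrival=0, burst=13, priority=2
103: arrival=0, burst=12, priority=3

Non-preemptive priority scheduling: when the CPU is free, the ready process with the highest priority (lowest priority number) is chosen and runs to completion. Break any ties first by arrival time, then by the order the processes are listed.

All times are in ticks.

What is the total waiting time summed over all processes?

Gantt: | 101 0-4 | 102 4-17 | 103 17-29 | 100 29-33 |
Completion: 100=33  101=4  102=17  103=29
Waiting = turnaround − burst: 100=29, 101=0, 102=4, 103=17
Total waiting = 29 + 0 + 4 + 17 = 50

50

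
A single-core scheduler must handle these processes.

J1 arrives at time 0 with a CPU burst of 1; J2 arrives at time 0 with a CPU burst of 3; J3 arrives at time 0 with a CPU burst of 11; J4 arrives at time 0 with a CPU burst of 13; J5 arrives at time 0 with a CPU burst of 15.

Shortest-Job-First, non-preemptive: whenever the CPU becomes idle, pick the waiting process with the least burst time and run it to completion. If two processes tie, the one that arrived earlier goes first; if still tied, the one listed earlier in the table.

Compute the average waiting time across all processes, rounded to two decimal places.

Timeline: | J1 0-1 | J2 1-4 | J3 4-15 | J4 15-28 | J5 28-43 |
Completion: J1=1  J2=4  J3=15  J4=28  J5=43
Waiting times: J1=0, J2=1, J3=4, J4=15, J5=28
Average waiting = (0+1+4+15+28) / 5 = 48/5 = 9.60

9.60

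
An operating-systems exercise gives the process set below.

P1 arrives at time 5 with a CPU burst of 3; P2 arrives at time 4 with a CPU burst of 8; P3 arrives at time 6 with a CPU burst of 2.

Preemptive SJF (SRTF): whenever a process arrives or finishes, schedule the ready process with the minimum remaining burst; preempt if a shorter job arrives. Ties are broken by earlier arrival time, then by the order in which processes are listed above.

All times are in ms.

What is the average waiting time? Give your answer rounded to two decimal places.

2.33

Timeline: | idle 0-4 | P2 4-5 | P1 5-8 | P3 8-10 | P2 10-17 |
Completion: P1=8  P2=17  P3=10
Turnaround (C−A): P1=3  P2=13  P3=4
Waiting times: P1=0, P2=5, P3=2
Average waiting = (0+5+2) / 3 = 7/3 = 2.33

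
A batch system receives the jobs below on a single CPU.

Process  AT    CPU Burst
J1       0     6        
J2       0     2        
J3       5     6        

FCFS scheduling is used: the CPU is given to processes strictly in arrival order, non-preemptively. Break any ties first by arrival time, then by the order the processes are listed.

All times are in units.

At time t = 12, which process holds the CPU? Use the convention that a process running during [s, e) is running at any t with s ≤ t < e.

Schedule: | J1 0-6 | J2 6-8 | J3 8-14 |
Completion: J1=6  J2=8  J3=14
Turnaround (C−A): J1=6  J2=8  J3=9

J3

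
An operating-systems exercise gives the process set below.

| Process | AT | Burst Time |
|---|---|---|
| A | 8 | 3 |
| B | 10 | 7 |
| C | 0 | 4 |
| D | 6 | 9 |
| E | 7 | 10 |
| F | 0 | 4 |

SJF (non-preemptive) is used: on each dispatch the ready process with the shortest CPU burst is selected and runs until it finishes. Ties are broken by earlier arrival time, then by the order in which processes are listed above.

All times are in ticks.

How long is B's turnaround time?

Gantt: | C 0-4 | F 4-8 | A 8-11 | B 11-18 | D 18-27 | E 27-37 |
Completion: A=11  B=18  C=4  D=27  E=37  F=8
Turnaround(B) = completion − arrival = 18 − 10 = 8

8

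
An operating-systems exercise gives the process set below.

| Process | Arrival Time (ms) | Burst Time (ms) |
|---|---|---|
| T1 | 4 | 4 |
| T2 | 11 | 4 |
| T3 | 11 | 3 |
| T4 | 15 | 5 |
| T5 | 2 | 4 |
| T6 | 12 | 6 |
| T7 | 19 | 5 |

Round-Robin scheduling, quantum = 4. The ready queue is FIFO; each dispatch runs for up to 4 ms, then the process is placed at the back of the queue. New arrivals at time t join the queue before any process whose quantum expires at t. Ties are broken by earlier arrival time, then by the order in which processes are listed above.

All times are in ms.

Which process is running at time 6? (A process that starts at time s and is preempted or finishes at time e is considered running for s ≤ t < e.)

Timeline: | idle 0-2 | T5 2-6 | T1 6-10 | idle 10-11 | T2 11-15 | T3 15-18 | T6 18-22 | T4 22-26 | T7 26-30 | T6 30-32 | T4 32-33 | T7 33-34 |
Completion: T1=10  T2=15  T3=18  T4=33  T5=6  T6=32  T7=34
Turnaround (C−A): T1=6  T2=4  T3=7  T4=18  T5=4  T6=20  T7=15

T1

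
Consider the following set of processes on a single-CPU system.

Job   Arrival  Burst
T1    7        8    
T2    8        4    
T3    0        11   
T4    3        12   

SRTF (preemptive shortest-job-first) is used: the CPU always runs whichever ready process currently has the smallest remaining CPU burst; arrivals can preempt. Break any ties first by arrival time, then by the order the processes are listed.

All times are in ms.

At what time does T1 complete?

23

Timeline: | T3 0-11 | T2 11-15 | T1 15-23 | T4 23-35 |
Completion: T1=23  T2=15  T3=11  T4=35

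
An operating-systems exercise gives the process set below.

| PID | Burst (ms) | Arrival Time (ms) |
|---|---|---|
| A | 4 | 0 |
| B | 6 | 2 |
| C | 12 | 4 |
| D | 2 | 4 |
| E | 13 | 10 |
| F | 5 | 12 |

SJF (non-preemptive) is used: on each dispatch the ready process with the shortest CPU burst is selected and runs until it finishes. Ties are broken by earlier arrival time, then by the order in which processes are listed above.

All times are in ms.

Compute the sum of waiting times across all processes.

36

Gantt: | A 0-4 | D 4-6 | B 6-12 | F 12-17 | C 17-29 | E 29-42 |
Completion: A=4  B=12  C=29  D=6  E=42  F=17
Turnaround (C−A): A=4  B=10  C=25  D=2  E=32  F=5
Waiting = turnaround − burst: A=0, B=4, C=13, D=0, E=19, F=0
Total waiting = 0 + 4 + 13 + 0 + 19 + 0 = 36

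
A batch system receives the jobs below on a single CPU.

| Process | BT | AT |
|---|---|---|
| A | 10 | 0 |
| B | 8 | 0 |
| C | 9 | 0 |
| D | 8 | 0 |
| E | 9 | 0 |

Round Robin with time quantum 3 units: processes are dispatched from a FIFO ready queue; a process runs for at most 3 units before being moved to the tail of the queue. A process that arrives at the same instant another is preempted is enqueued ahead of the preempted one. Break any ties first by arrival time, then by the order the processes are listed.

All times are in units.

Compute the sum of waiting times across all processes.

Gantt: | A 0-3 | B 3-6 | C 6-9 | D 9-12 | E 12-15 | A 15-18 | B 18-21 | C 21-24 | D 24-27 | E 27-30 | A 30-33 | B 33-35 | C 35-38 | D 38-40 | E 40-43 | A 43-44 |
Completion: A=44  B=35  C=38  D=40  E=43
Turnaround (C−A): A=44  B=35  C=38  D=40  E=43
Waiting = turnaround − burst: A=34, B=27, C=29, D=32, E=34
Total waiting = 34 + 27 + 29 + 32 + 34 = 156

156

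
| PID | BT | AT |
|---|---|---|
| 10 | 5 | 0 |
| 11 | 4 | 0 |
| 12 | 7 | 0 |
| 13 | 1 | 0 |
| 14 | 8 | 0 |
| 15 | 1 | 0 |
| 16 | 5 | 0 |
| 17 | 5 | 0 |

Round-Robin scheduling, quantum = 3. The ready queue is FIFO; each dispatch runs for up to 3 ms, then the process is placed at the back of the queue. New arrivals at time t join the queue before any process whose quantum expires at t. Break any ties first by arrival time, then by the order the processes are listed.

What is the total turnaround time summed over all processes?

203

Timeline: | 10 0-3 | 11 3-6 | 12 6-9 | 13 9-10 | 14 10-13 | 15 13-14 | 16 14-17 | 17 17-20 | 10 20-22 | 11 22-23 | 12 23-26 | 14 26-29 | 16 29-31 | 17 31-33 | 12 33-34 | 14 34-36 |
Completion: 10=22  11=23  12=34  13=10  14=36  15=14  16=31  17=33
Turnaround = completion − arrival: 10=22, 11=23, 12=34, 13=10, 14=36, 15=14, 16=31, 17=33
Total turnaround = 22 + 23 + 34 + 10 + 36 + 14 + 31 + 33 = 203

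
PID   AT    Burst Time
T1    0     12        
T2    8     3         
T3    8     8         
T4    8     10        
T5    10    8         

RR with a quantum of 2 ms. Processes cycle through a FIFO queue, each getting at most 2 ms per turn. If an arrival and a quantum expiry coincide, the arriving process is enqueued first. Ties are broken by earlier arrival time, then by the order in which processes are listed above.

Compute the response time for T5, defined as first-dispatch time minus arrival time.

6

Timeline: | T1 0-8 | T2 8-10 | T3 10-12 | T4 12-14 | T1 14-16 | T5 16-18 | T2 18-19 | T3 19-21 | T4 21-23 | T1 23-25 | T5 25-27 | T3 27-29 | T4 29-31 | T5 31-33 | T3 33-35 | T4 35-37 | T5 37-39 | T4 39-41 |
Completion: T1=25  T2=19  T3=35  T4=41  T5=39
Response(T5) = first start − arrival = 16 − 10 = 6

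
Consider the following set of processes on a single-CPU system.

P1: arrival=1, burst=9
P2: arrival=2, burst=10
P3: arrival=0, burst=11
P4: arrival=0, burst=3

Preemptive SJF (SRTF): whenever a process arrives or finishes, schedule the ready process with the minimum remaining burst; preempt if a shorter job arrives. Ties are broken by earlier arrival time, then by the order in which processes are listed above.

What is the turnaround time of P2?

Gantt: | P4 0-3 | P1 3-12 | P2 12-22 | P3 22-33 |
Completion: P1=12  P2=22  P3=33  P4=3
Turnaround (C−A): P1=11  P2=20  P3=33  P4=3
Turnaround(P2) = completion − arrival = 22 − 2 = 20

20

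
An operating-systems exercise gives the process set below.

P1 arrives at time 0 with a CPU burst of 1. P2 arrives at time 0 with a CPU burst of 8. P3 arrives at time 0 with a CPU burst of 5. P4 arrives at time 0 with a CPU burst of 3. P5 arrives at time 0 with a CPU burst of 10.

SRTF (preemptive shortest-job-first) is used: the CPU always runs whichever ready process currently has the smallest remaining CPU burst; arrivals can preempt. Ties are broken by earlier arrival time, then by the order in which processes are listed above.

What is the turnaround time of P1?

Schedule: | P1 0-1 | P4 1-4 | P3 4-9 | P2 9-17 | P5 17-27 |
Completion: P1=1  P2=17  P3=9  P4=4  P5=27
Turnaround (C−A): P1=1  P2=17  P3=9  P4=4  P5=27
Turnaround(P1) = completion − arrival = 1 − 0 = 1

1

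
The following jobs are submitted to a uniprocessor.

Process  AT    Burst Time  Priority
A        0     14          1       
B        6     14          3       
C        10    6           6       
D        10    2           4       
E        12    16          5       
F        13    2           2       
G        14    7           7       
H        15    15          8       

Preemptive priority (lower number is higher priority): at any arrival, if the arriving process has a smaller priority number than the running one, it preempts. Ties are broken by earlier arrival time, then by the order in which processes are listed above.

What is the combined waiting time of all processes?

Timeline: | A 0-14 | F 14-16 | B 16-30 | D 30-32 | E 32-48 | C 48-54 | G 54-61 | H 61-76 |
Completion: A=14  B=30  C=54  D=32  E=48  F=16  G=61  H=76
Turnaround (C−A): A=14  B=24  C=44  D=22  E=36  F=3  G=47  H=61
Waiting = turnaround − burst: A=0, B=10, C=38, D=20, E=20, F=1, G=40, H=46
Total waiting = 0 + 10 + 38 + 20 + 20 + 1 + 40 + 46 = 175

175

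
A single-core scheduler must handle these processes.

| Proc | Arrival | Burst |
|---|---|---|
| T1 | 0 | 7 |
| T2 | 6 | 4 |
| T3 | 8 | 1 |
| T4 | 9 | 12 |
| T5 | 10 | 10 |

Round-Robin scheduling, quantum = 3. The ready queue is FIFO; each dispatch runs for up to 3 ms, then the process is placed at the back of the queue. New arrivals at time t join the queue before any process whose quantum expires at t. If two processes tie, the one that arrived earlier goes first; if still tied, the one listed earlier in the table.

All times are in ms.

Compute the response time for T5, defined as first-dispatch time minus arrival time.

Gantt: | T1 0-6 | T2 6-9 | T1 9-10 | T3 10-11 | T4 11-14 | T2 14-15 | T5 15-18 | T4 18-21 | T5 21-24 | T4 24-27 | T5 27-30 | T4 30-33 | T5 33-34 |
Completion: T1=10  T2=15  T3=11  T4=33  T5=34
Turnaround (C−A): T1=10  T2=9  T3=3  T4=24  T5=24
Response(T5) = first start − arrival = 15 − 10 = 5

5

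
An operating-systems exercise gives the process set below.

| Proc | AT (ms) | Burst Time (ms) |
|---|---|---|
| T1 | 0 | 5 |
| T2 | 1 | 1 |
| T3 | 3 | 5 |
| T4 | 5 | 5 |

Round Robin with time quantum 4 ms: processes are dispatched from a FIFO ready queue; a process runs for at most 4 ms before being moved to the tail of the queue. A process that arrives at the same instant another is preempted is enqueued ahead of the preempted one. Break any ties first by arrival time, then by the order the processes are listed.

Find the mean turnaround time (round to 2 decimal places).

Timeline: | T1 0-4 | T2 4-5 | T3 5-9 | T1 9-10 | T4 10-14 | T3 14-15 | T4 15-16 |
Completion: T1=10  T2=5  T3=15  T4=16
Turnaround times: T1=10, T2=4, T3=12, T4=11
Average turnaround = (10+4+12+11) / 4 = 37/4 = 9.25

9.25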